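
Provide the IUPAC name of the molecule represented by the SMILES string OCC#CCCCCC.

oct-2-yn-1-ol

Counting along the main chain through the –OH group and the multiple bond gives 8 carbons: the parent is octane.
The highest-priority functional group is an alcohol (–OH), so the name ends in -ol.
A C≡C triple bond in the chain gives the infix -yne-.
The numbering direction is chosen so that numbering from this end puts the hydroxyl group at C-1 rather than C-8.
With this numbering: the hydroxyl at C-1; the triple bond between C-2 and C-3.
The name is oct-2-yn-1-ol.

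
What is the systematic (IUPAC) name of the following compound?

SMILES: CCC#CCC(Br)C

6-bromohept-3-yne

The longest carbon chain that includes the multiple bond has 7 carbons, so the parent hydride is heptane.
A C≡C triple bond in the chain gives the infix -yne-.
Number the chain so that numbering from this end puts the triple bond at C-3 rather than C-4.
That gives the triple bond between C-3 and C-4; a bromo group at C-6.
Assembling the pieces gives 6-bromohept-3-yne.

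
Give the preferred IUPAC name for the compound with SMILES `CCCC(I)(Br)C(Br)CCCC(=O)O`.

5,6-dibromo-6-iodononanoic acid

The longest carbon chain that includes the –COOH group has 9 carbons, so the parent hydride is nonane.
A carboxylic acid (terminal –COOH) is the principal characteristic group, giving the suffix -oic acid.
Choose the numbering such that the carboxylic acid carbon is C-1 by definition.
That gives bromo groups at C-5 and C-6; an iodo group at C-6.
Substituent prefixes are cited in alphabetical order (multiplying prefixes like di-/tri- are ignored for ordering).
The name is 5,6-dibromo-6-iodononanoic acid.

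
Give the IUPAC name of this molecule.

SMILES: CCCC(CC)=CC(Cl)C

Counting along the main chain through the multiple bond gives 7 carbons: the parent is heptane.
A C=C double bond in the chain gives the infix -ene-.
Choose the numbering such that numbering from this end puts the double bond at C-3 rather than C-4.
This places the double bond between C-3 and C-4; a chloro group at C-2; an ethyl group at C-4.
Substituent prefixes are cited in alphabetical order (multiplying prefixes like di-/tri- are ignored for ordering).
Assembling the pieces gives 2-chloro-4-ethylhept-3-ene.

2-chloro-4-ethylhept-3-ene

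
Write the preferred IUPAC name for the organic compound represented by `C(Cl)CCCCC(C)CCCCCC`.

The parent chain contains 12 carbons (dodecane).
The numbering direction is chosen so that the substituent locant set {1,6} is lower than {7,12} at the first point of difference.
This places a chloro group at C-1; a methyl group at C-6.
Prefixes are listed alphabetically: chloro, methyl.
The name is 1-chloro-6-methyldodecane.

1-chloro-6-methyldodecane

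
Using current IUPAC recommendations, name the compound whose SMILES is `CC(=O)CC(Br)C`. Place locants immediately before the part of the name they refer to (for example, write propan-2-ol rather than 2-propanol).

4-bromopentan-2-one

The longest chain bearing the carbonyl is 5 carbons long (pentane).
The highest-priority functional group is a ketone (C=O on an internal carbon), so the name ends in -one.
Number the chain so that numbering from this end puts the carbonyl group at C-2 rather than C-4.
With this numbering: the carbonyl at C-2; a bromo group at C-4.
The name is 4-bromopentan-2-one.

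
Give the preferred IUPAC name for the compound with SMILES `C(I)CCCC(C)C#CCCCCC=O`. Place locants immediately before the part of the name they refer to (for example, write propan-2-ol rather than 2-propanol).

The longest carbon chain that includes the –CHO group and the multiple bond has 12 carbons, so the parent hydride is dodecane.
The highest-priority functional group is an aldehyde (terminal –CHO), so the name ends in -al.
There is one C≡C triple bond, indicated by the ending -yne.
The numbering direction is chosen so that the aldehyde carbon is C-1 by definition.
This places the triple bond between C-6 and C-7; an iodo group at C-12; a methyl group at C-8.
Prefixes are listed alphabetically: iodo, methyl.
Putting it together: 12-iodo-8-methyldodec-6-ynal.

12-iodo-8-methyldodec-6-ynal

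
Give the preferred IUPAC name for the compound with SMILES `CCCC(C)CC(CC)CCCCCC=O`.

7-ethyl-9-methyldodecanal

Counting along the main chain through the –CHO group gives 12 carbons: the parent is dodecane.
The principal characteristic group is an aldehyde (terminal –CHO), named with the suffix -al.
The numbering direction is chosen so that the aldehyde carbon is C-1 by definition.
With this numbering: an ethyl group at C-7; a methyl group at C-9.
Substituent prefixes are cited in alphabetical order (multiplying prefixes like di-/tri- are ignored for ordering).
The name is 7-ethyl-9-methyldodecanal.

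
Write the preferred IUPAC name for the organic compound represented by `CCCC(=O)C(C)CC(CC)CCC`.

The longest carbon chain that includes the carbonyl has 10 carbons, so the parent hydride is decane.
The highest-priority functional group is a ketone (C=O on an internal carbon), so the name ends in -one.
Choose the numbering such that numbering from this end puts the carbonyl group at C-4 rather than C-7.
That gives the carbonyl at C-4; an ethyl group at C-7; a methyl group at C-5.
The substituents are ordered alphabetically, ignoring any di-/tri- multipliers.
The name is 7-ethyl-5-methyldecan-4-one.

7-ethyl-5-methyldecan-4-one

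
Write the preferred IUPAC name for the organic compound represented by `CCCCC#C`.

Counting along the main chain through the multiple bond gives 6 carbons: the parent is hexane.
There is one C≡C triple bond, indicated by the ending -yne.
The numbering direction is chosen so that numbering from this end puts the triple bond at C-1 rather than C-5.
That gives the triple bond between C-1 and C-2.
The name is hex-1-yne.

hex-1-yne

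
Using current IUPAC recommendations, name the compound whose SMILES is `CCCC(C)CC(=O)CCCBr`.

1-bromo-6-methylnonan-4-one

The longest chain bearing the carbonyl is 9 carbons long (nonane).
The principal characteristic group is a ketone (C=O on an internal carbon), named with the suffix -one.
Number the chain so that numbering from this end puts the carbonyl group at C-4 rather than C-6.
This places the carbonyl at C-4; a bromo group at C-1; a methyl group at C-6.
Substituent prefixes are cited in alphabetical order (multiplying prefixes like di-/tri- are ignored for ordering).
Assembling the pieces gives 1-bromo-6-methylnonan-4-one.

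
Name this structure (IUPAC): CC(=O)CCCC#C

The longest chain bearing the carbonyl and the multiple bond is 7 carbons long (heptane).
The highest-priority functional group is a ketone (C=O on an internal carbon), so the name ends in -one.
The chain contains a C≡C triple bond, so the unsaturation ending is -yne.
The numbering direction is chosen so that numbering from this end puts the carbonyl group at C-2 rather than C-6.
That gives the carbonyl at C-2; the triple bond between C-6 and C-7.
Assembling the pieces gives hept-6-yn-2-one.

hept-6-yn-2-one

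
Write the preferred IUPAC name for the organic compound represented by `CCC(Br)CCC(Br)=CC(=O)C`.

4,7-dibromonon-3-en-2-one

The longest carbon chain that includes the carbonyl and the multiple bond has 9 carbons, so the parent hydride is nonane.
The highest-priority functional group is a ketone (C=O on an internal carbon), so the name ends in -one.
There is one C=C double bond, indicated by the ending -ene.
The numbering direction is chosen so that numbering from this end puts the carbonyl group at C-2 rather than C-8.
That gives the carbonyl at C-2; the double bond between C-3 and C-4; bromo groups at C-4 and C-7.
Assembling the pieces gives 4,7-dibromonon-3-en-2-one.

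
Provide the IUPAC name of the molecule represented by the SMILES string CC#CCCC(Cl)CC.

Counting along the main chain through the multiple bond gives 8 carbons: the parent is octane.
The chain contains a C≡C triple bond, so the unsaturation ending is -yne.
Number the chain so that numbering from this end puts the triple bond at C-2 rather than C-6.
With this numbering: the triple bond between C-2 and C-3; a chloro group at C-6.
Putting it together: 6-chlorooct-2-yne.

6-chlorooct-2-yne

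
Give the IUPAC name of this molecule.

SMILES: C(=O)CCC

butanal

Counting along the main chain through the –CHO group gives 4 carbons: the parent is butane.
The principal characteristic group is an aldehyde (terminal –CHO), named with the suffix -al.
The numbering direction is chosen so that the aldehyde carbon is C-1 by definition.
Putting it together: butanal.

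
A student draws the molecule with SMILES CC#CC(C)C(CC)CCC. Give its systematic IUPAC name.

The longest carbon chain that includes the multiple bond has 8 carbons, so the parent hydride is octane.
The chain contains a C≡C triple bond, so the unsaturation ending is -yne.
Choose the numbering such that numbering from this end puts the triple bond at C-2 rather than C-6.
This places the triple bond between C-2 and C-3; an ethyl group at C-5; a methyl group at C-4.
Prefixes are listed alphabetically: ethyl, methyl.
Putting it together: 5-ethyl-4-methyloct-2-yne.

5-ethyl-4-methyloct-2-yne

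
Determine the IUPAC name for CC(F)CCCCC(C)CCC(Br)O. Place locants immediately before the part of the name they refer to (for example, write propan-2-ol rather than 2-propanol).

1-bromo-9-fluoro-4-methyldecan-1-ol

Counting along the main chain through the –OH group gives 10 carbons: the parent is decane.
The highest-priority functional group is an alcohol (–OH), so the name ends in -ol.
The numbering direction is chosen so that numbering from this end puts the hydroxyl group at C-1 rather than C-10.
With this numbering: the hydroxyl at C-1; a bromo group at C-1; a fluoro group at C-9; a methyl group at C-4.
The substituents are ordered alphabetically, ignoring any di-/tri- multipliers.
The name is 1-bromo-9-fluoro-4-methyldecan-1-ol.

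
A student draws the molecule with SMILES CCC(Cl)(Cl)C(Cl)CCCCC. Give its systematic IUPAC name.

The longest carbon chain is 9 atoms: the parent is nonane.
The numbering direction is chosen so that the substituent locant set {3,3,4} is lower than {6,7,7} at the first point of difference.
With this numbering: chloro groups at C-3 (×2) and C-4.
Putting it together: 3,3,4-trichlorononane.

3,3,4-trichlorononane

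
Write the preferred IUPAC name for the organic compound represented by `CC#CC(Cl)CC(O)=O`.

3-chlorohex-4-ynoic acid

The longest chain bearing the –COOH group and the multiple bond is 6 carbons long (hexane).
A carboxylic acid (terminal –COOH) is the principal characteristic group, giving the suffix -oic acid.
The chain contains a C≡C triple bond, so the unsaturation ending is -yne.
Number the chain so that the carboxylic acid carbon is C-1 by definition.
With this numbering: the triple bond between C-4 and C-5; a chloro group at C-3.
Putting it together: 3-chlorohex-4-ynoic acid.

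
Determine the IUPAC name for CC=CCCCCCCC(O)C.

undec-9-en-2-ol

Counting along the main chain through the –OH group and the multiple bond gives 11 carbons: the parent is undecane.
An alcohol (–OH) is the principal characteristic group, giving the suffix -ol.
There is one C=C double bond, indicated by the ending -ene.
Number the chain so that numbering from this end puts the hydroxyl group at C-2 rather than C-10.
With this numbering: the hydroxyl at C-2; the double bond between C-9 and C-10.
The name is undec-9-en-2-ol.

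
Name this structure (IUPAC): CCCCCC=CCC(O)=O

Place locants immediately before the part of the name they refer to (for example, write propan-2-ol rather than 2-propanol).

non-3-enoic acid

The longest carbon chain that includes the –COOH group and the multiple bond has 9 carbons, so the parent hydride is nonane.
The principal characteristic group is a carboxylic acid (terminal –COOH), named with the suffix -oic acid.
A C=C double bond in the chain gives the infix -ene-.
Number the chain so that the carboxylic acid carbon is C-1 by definition.
This places the double bond between C-3 and C-4.
The name is non-3-enoic acid.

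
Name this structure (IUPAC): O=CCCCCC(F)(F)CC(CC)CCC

The longest chain bearing the –CHO group is 11 carbons long (undecane).
An aldehyde (terminal –CHO) is the principal characteristic group, giving the suffix -al.
Choose the numbering such that the aldehyde carbon is C-1 by definition.
This places an ethyl group at C-8; two fluoro groups at C-6.
Substituent prefixes are cited in alphabetical order (multiplying prefixes like di-/tri- are ignored for ordering).
Assembling the pieces gives 8-ethyl-6,6-difluoroundecanal.

8-ethyl-6,6-difluoroundecanal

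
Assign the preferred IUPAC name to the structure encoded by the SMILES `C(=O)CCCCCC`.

heptanal

The longest carbon chain that includes the –CHO group has 7 carbons, so the parent hydride is heptane.
The highest-priority functional group is an aldehyde (terminal –CHO), so the name ends in -al.
Choose the numbering such that the aldehyde carbon is C-1 by definition.
Assembling the pieces gives heptanal.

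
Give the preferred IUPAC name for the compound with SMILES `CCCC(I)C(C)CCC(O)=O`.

5-iodo-4-methyloctanoic acid

The longest carbon chain that includes the –COOH group has 8 carbons, so the parent hydride is octane.
The highest-priority functional group is a carboxylic acid (terminal –COOH), so the name ends in -oic acid.
Choose the numbering such that the carboxylic acid carbon is C-1 by definition.
That gives an iodo group at C-5; a methyl group at C-4.
The substituents are ordered alphabetically, ignoring any di-/tri- multipliers.
Assembling the pieces gives 5-iodo-4-methyloctanoic acid.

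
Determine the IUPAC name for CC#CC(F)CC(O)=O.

3-fluorohex-4-ynoic acid

Counting along the main chain through the –COOH group and the multiple bond gives 6 carbons: the parent is hexane.
A carboxylic acid (terminal –COOH) is the principal characteristic group, giving the suffix -oic acid.
A C≡C triple bond in the chain gives the infix -yne-.
The numbering direction is chosen so that the carboxylic acid carbon is C-1 by definition.
With this numbering: the triple bond between C-4 and C-5; a fluoro group at C-3.
The name is 3-fluorohex-4-ynoic acid.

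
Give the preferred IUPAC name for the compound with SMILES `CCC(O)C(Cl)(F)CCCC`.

The longest carbon chain that includes the –OH group has 8 carbons, so the parent hydride is octane.
An alcohol (–OH) is the principal characteristic group, giving the suffix -ol.
Choose the numbering such that numbering from this end puts the hydroxyl group at C-3 rather than C-6.
That gives the hydroxyl at C-3; a chloro group at C-4; a fluoro group at C-4.
The substituents are ordered alphabetically, ignoring any di-/tri- multipliers.
Putting it together: 4-chloro-4-fluorooctan-3-ol.

4-chloro-4-fluorooctan-3-ol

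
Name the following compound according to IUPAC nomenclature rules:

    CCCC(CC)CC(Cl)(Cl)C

2,2-dichloro-4-ethylheptane

The longest carbon chain is 7 atoms: the parent is heptane.
Choose the numbering such that the substituent locant set {2,2,4} is lower than {4,6,6} at the first point of difference.
This places two chloro groups at C-2; an ethyl group at C-4.
Substituent prefixes are cited in alphabetical order (multiplying prefixes like di-/tri- are ignored for ordering).
Assembling the pieces gives 2,2-dichloro-4-ethylheptane.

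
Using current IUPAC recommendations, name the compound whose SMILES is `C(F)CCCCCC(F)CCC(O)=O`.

The longest carbon chain that includes the –COOH group has 10 carbons, so the parent hydride is decane.
The principal characteristic group is a carboxylic acid (terminal –COOH), named with the suffix -oic acid.
The numbering direction is chosen so that the carboxylic acid carbon is C-1 by definition.
That gives fluoro groups at C-4 and C-10.
The name is 4,10-difluorodecanoic acid.

4,10-difluorodecanoic acid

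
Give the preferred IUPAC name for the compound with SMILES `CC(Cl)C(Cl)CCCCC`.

2,3-dichlorooctane

The longest carbon chain is 8 atoms: the parent is octane.
Choose the numbering such that the substituent locant set {2,3} is lower than {6,7} at the first point of difference.
With this numbering: chloro groups at C-2 and C-3.
The name is 2,3-dichlorooctane.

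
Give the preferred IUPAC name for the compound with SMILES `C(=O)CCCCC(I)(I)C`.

Counting along the main chain through the –CHO group gives 7 carbons: the parent is heptane.
The highest-priority functional group is an aldehyde (terminal –CHO), so the name ends in -al.
Number the chain so that the aldehyde carbon is C-1 by definition.
With this numbering: two iodo groups at C-6.
The name is 6,6-diiodoheptanal.

6,6-diiodoheptanal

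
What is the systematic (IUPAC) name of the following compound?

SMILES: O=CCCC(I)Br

The longest chain bearing the –CHO group is 4 carbons long (butane).
The highest-priority functional group is an aldehyde (terminal –CHO), so the name ends in -al.
Choose the numbering such that the aldehyde carbon is C-1 by definition.
With this numbering: a bromo group at C-4; an iodo group at C-4.
The substituents are ordered alphabetically, ignoring any di-/tri- multipliers.
Assembling the pieces gives 4-bromo-4-iodobutanal.

4-bromo-4-iodobutanal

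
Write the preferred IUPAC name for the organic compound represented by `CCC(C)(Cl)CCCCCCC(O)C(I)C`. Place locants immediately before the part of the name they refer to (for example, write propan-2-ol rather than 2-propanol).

10-chloro-2-iodo-10-methyldodecan-3-ol

The longest carbon chain that includes the –OH group has 12 carbons, so the parent hydride is dodecane.
The highest-priority functional group is an alcohol (–OH), so the name ends in -ol.
Choose the numbering such that numbering from this end puts the hydroxyl group at C-3 rather than C-10.
That gives the hydroxyl at C-3; a chloro group at C-10; an iodo group at C-2; a methyl group at C-10.
Substituent prefixes are cited in alphabetical order (multiplying prefixes like di-/tri- are ignored for ordering).
Putting it together: 10-chloro-2-iodo-10-methyldodecan-3-ol.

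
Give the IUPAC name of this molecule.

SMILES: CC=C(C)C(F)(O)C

The longest carbon chain that includes the –OH group and the multiple bond has 5 carbons, so the parent hydride is pentane.
The principal characteristic group is an alcohol (–OH), named with the suffix -ol.
A C=C double bond in the chain gives the infix -ene-.
Choose the numbering such that numbering from this end puts the hydroxyl group at C-2 rather than C-4.
With this numbering: the hydroxyl at C-2; the double bond between C-3 and C-4; a fluoro group at C-2; a methyl group at C-3.
Substituent prefixes are cited in alphabetical order (multiplying prefixes like di-/tri- are ignored for ordering).
Putting it together: 2-fluoro-3-methylpent-3-en-2-ol.

2-fluoro-3-methylpent-3-en-2-ol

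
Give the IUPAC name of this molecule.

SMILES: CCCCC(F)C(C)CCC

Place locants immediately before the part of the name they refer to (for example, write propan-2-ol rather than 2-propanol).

The parent chain contains 9 carbons (nonane).
Number the chain so that the substituent locant set {4,5} is lower than {5,6} at the first point of difference.
With this numbering: a fluoro group at C-5; a methyl group at C-4.
The substituents are ordered alphabetically, ignoring any di-/tri- multipliers.
The name is 5-fluoro-4-methylnonane.

5-fluoro-4-methylnonane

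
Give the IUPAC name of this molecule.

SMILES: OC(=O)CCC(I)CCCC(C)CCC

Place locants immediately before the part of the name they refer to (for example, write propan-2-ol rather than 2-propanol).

The longest chain bearing the –COOH group is 11 carbons long (undecane).
The principal characteristic group is a carboxylic acid (terminal –COOH), named with the suffix -oic acid.
The numbering direction is chosen so that the carboxylic acid carbon is C-1 by definition.
This places an iodo group at C-4; a methyl group at C-8.
Prefixes are listed alphabetically: iodo, methyl.
The name is 4-iodo-8-methylundecanoic acid.

4-iodo-8-methylundecanoic acid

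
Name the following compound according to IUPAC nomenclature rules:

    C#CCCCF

5-fluoropent-1-yne

Counting along the main chain through the multiple bond gives 5 carbons: the parent is pentane.
The chain contains a C≡C triple bond, so the unsaturation ending is -yne.
Choose the numbering such that numbering from this end puts the triple bond at C-1 rather than C-4.
With this numbering: the triple bond between C-1 and C-2; a fluoro group at C-5.
Putting it together: 5-fluoropent-1-yne.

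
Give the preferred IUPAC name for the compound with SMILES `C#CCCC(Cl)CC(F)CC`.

Counting along the main chain through the multiple bond gives 9 carbons: the parent is nonane.
The chain contains a C≡C triple bond, so the unsaturation ending is -yne.
Choose the numbering such that numbering from this end puts the triple bond at C-1 rather than C-8.
That gives the triple bond between C-1 and C-2; a chloro group at C-5; a fluoro group at C-7.
Prefixes are listed alphabetically: chloro, fluoro.
Assembling the pieces gives 5-chloro-7-fluoronon-1-yne.

5-chloro-7-fluoronon-1-yne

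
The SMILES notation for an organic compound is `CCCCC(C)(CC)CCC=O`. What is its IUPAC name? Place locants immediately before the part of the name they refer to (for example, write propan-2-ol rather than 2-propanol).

4-ethyl-4-methyloctanal

The longest chain bearing the –CHO group is 8 carbons long (octane).
An aldehyde (terminal –CHO) is the principal characteristic group, giving the suffix -al.
The numbering direction is chosen so that the aldehyde carbon is C-1 by definition.
That gives an ethyl group at C-4; a methyl group at C-4.
The substituents are ordered alphabetically, ignoring any di-/tri- multipliers.
Putting it together: 4-ethyl-4-methyloctanal.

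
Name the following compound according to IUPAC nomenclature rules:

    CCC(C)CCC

3-methylhexane

The longest carbon chain is 6 atoms: the parent is hexane.
Number the chain so that the substituent locant set {3} is lower than {4} at the first point of difference.
With this numbering: a methyl group at C-3.
Assembling the pieces gives 3-methylhexane.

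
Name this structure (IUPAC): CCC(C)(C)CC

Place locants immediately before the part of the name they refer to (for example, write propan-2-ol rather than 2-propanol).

The longest continuous carbon chain has 5 atoms, so the parent hydride is pentane.
The molecule is symmetric, so either numbering direction gives the same locants.
That gives two methyl groups at C-3.
Assembling the pieces gives 3,3-dimethylpentane.

3,3-dimethylpentane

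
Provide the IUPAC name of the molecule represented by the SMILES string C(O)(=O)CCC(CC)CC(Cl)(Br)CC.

The longest carbon chain that includes the –COOH group has 8 carbons, so the parent hydride is octane.
A carboxylic acid (terminal –COOH) is the principal characteristic group, giving the suffix -oic acid.
The numbering direction is chosen so that the carboxylic acid carbon is C-1 by definition.
That gives a bromo group at C-6; a chloro group at C-6; an ethyl group at C-4.
Prefixes are listed alphabetically: bromo, chloro, ethyl.
The name is 6-bromo-6-chloro-4-ethyloctanoic acid.

6-bromo-6-chloro-4-ethyloctanoic acid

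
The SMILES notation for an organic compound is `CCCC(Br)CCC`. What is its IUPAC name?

The longest continuous carbon chain has 7 atoms, so the parent hydride is heptane.
Numbering from either end gives identical locants here.
This places a bromo group at C-4.
The name is 4-bromoheptane.

4-bromoheptane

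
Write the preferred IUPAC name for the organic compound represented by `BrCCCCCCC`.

1-bromoheptane

The longest carbon chain is 7 atoms: the parent is heptane.
Choose the numbering such that the substituent locant set {1} is lower than {7} at the first point of difference.
That gives a bromo group at C-1.
The name is 1-bromoheptane.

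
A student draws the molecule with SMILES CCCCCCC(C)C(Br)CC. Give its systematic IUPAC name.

The longest continuous carbon chain has 10 atoms, so the parent hydride is decane.
Choose the numbering such that the substituent locant set {3,4} is lower than {7,8} at the first point of difference.
That gives a bromo group at C-3; a methyl group at C-4.
Prefixes are listed alphabetically: bromo, methyl.
Putting it together: 3-bromo-4-methyldecane.

3-bromo-4-methyldecane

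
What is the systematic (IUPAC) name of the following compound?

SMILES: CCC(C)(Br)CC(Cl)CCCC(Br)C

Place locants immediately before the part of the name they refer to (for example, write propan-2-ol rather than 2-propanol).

The parent chain contains 10 carbons (decane).
Choose the numbering such that the substituent locant set {2,6,8,8} is lower than {3,3,5,9} at the first point of difference.
This places bromo groups at C-2 and C-8; a chloro group at C-6; a methyl group at C-8.
Prefixes are listed alphabetically: bromo, chloro, methyl.
Assembling the pieces gives 2,8-dibromo-6-chloro-8-methyldecane.

2,8-dibromo-6-chloro-8-methyldecane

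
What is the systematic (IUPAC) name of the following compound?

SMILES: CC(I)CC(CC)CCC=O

The longest carbon chain that includes the –CHO group has 7 carbons, so the parent hydride is heptane.
An aldehyde (terminal –CHO) is the principal characteristic group, giving the suffix -al.
Number the chain so that the aldehyde carbon is C-1 by definition.
That gives an ethyl group at C-4; an iodo group at C-6.
Prefixes are listed alphabetically: ethyl, iodo.
The name is 4-ethyl-6-iodoheptanal.

4-ethyl-6-iodoheptanal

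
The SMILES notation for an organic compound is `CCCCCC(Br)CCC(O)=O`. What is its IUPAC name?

Counting along the main chain through the –COOH group gives 9 carbons: the parent is nonane.
The principal characteristic group is a carboxylic acid (terminal –COOH), named with the suffix -oic acid.
Choose the numbering such that the carboxylic acid carbon is C-1 by definition.
This places a bromo group at C-4.
Putting it together: 4-bromononanoic acid.

4-bromononanoic acid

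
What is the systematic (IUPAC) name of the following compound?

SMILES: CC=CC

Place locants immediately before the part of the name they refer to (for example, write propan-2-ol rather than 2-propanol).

Counting along the main chain through the multiple bond gives 4 carbons: the parent is butane.
There is one C=C double bond, indicated by the ending -ene.
Numbering from either end gives identical locants here.
This places the double bond between C-2 and C-3.
The name is but-2-ene.

but-2-ene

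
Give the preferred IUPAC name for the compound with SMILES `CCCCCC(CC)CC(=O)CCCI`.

6-ethyl-1-iodoundecan-4-one

The longest carbon chain that includes the carbonyl has 11 carbons, so the parent hydride is undecane.
A ketone (C=O on an internal carbon) is the principal characteristic group, giving the suffix -one.
Number the chain so that numbering from this end puts the carbonyl group at C-4 rather than C-8.
That gives the carbonyl at C-4; an ethyl group at C-6; an iodo group at C-1.
Substituent prefixes are cited in alphabetical order (multiplying prefixes like di-/tri- are ignored for ordering).
The name is 6-ethyl-1-iodoundecan-4-one.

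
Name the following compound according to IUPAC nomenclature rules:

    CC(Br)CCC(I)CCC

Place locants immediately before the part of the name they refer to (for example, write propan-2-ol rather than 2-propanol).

2-bromo-5-iodooctane

The longest carbon chain is 8 atoms: the parent is octane.
The numbering direction is chosen so that the substituent locant set {2,5} is lower than {4,7} at the first point of difference.
That gives a bromo group at C-2; an iodo group at C-5.
Prefixes are listed alphabetically: bromo, iodo.
Assembling the pieces gives 2-bromo-5-iodooctane.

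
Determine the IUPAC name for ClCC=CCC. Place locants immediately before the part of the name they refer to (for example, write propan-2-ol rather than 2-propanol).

The longest chain bearing the multiple bond is 5 carbons long (pentane).
There is one C=C double bond, indicated by the ending -ene.
The numbering direction is chosen so that numbering from this end puts the double bond at C-2 rather than C-3.
This places the double bond between C-2 and C-3; a chloro group at C-1.
The name is 1-chloropent-2-ene.

1-chloropent-2-ene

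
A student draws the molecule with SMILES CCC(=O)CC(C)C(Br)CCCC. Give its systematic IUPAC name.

The longest chain bearing the carbonyl is 10 carbons long (decane).
A ketone (C=O on an internal carbon) is the principal characteristic group, giving the suffix -one.
Choose the numbering such that numbering from this end puts the carbonyl group at C-3 rather than C-8.
This places the carbonyl at C-3; a bromo group at C-6; a methyl group at C-5.
Substituent prefixes are cited in alphabetical order (multiplying prefixes like di-/tri- are ignored for ordering).
The name is 6-bromo-5-methyldecan-3-one.

6-bromo-5-methyldecan-3-one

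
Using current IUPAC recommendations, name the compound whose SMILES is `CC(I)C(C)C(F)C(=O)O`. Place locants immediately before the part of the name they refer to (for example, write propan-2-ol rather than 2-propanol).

2-fluoro-4-iodo-3-methylpentanoic acid

The longest carbon chain that includes the –COOH group has 5 carbons, so the parent hydride is pentane.
A carboxylic acid (terminal –COOH) is the principal characteristic group, giving the suffix -oic acid.
Choose the numbering such that the carboxylic acid carbon is C-1 by definition.
That gives a fluoro group at C-2; an iodo group at C-4; a methyl group at C-3.
Substituent prefixes are cited in alphabetical order (multiplying prefixes like di-/tri- are ignored for ordering).
Putting it together: 2-fluoro-4-iodo-3-methylpentanoic acid.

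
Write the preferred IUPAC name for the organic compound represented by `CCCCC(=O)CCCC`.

The longest carbon chain that includes the carbonyl has 9 carbons, so the parent hydride is nonane.
The highest-priority functional group is a ketone (C=O on an internal carbon), so the name ends in -one.
The molecule is symmetric, so either numbering direction gives the same locants.
That gives the carbonyl at C-5.
Putting it together: nonan-5-one.

nonan-5-one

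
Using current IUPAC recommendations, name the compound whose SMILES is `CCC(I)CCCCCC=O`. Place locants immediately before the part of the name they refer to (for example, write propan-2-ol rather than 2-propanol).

Counting along the main chain through the –CHO group gives 9 carbons: the parent is nonane.
An aldehyde (terminal –CHO) is the principal characteristic group, giving the suffix -al.
The numbering direction is chosen so that the aldehyde carbon is C-1 by definition.
That gives an iodo group at C-7.
Putting it together: 7-iodononanal.

7-iodononanal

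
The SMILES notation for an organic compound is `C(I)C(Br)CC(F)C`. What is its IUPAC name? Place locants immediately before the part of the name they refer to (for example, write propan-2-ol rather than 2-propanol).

The longest continuous carbon chain has 5 atoms, so the parent hydride is pentane.
The numbering direction is chosen so that the substituent locant set {1,2,4} is lower than {2,4,5} at the first point of difference.
This places a bromo group at C-2; a fluoro group at C-4; an iodo group at C-1.
Substituent prefixes are cited in alphabetical order (multiplying prefixes like di-/tri- are ignored for ordering).
Putting it together: 2-bromo-4-fluoro-1-iodopentane.

2-bromo-4-fluoro-1-iodopentane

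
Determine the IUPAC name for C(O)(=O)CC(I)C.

Counting along the main chain through the –COOH group gives 4 carbons: the parent is butane.
The principal characteristic group is a carboxylic acid (terminal –COOH), named with the suffix -oic acid.
Choose the numbering such that the carboxylic acid carbon is C-1 by definition.
With this numbering: an iodo group at C-3.
Assembling the pieces gives 3-iodobutanoic acid.

3-iodobutanoic acid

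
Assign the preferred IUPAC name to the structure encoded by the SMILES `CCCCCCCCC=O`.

nonanal

The longest carbon chain that includes the –CHO group has 9 carbons, so the parent hydride is nonane.
An aldehyde (terminal –CHO) is the principal characteristic group, giving the suffix -al.
Number the chain so that the aldehyde carbon is C-1 by definition.
Assembling the pieces gives nonanal.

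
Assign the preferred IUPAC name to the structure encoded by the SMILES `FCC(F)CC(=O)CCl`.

Counting along the main chain through the carbonyl gives 5 carbons: the parent is pentane.
The principal characteristic group is a ketone (C=O on an internal carbon), named with the suffix -one.
Number the chain so that numbering from this end puts the carbonyl group at C-2 rather than C-4.
With this numbering: the carbonyl at C-2; a chloro group at C-1; fluoro groups at C-4 and C-5.
The substituents are ordered alphabetically, ignoring any di-/tri- multipliers.
Assembling the pieces gives 1-chloro-4,5-difluoropentan-2-one.

1-chloro-4,5-difluoropentan-2-one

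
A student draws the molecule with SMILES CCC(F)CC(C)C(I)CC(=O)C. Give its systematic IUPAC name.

7-fluoro-4-iodo-5-methylnonan-2-one

The longest carbon chain that includes the carbonyl has 9 carbons, so the parent hydride is nonane.
A ketone (C=O on an internal carbon) is the principal characteristic group, giving the suffix -one.
Number the chain so that numbering from this end puts the carbonyl group at C-2 rather than C-8.
With this numbering: the carbonyl at C-2; a fluoro group at C-7; an iodo group at C-4; a methyl group at C-5.
Prefixes are listed alphabetically: fluoro, iodo, methyl.
Assembling the pieces gives 7-fluoro-4-iodo-5-methylnonan-2-one.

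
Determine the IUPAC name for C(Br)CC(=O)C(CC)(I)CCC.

1-bromo-4-ethyl-4-iodoheptan-3-one

The longest carbon chain that includes the carbonyl has 7 carbons, so the parent hydride is heptane.
The principal characteristic group is a ketone (C=O on an internal carbon), named with the suffix -one.
Number the chain so that numbering from this end puts the carbonyl group at C-3 rather than C-5.
This places the carbonyl at C-3; a bromo group at C-1; an ethyl group at C-4; an iodo group at C-4.
Prefixes are listed alphabetically: bromo, ethyl, iodo.
Putting it together: 1-bromo-4-ethyl-4-iodoheptan-3-one.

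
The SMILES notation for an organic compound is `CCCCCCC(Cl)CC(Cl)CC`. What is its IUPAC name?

3,5-dichloroundecane

The parent chain contains 11 carbons (undecane).
Choose the numbering such that the substituent locant set {3,5} is lower than {7,9} at the first point of difference.
With this numbering: chloro groups at C-3 and C-5.
The name is 3,5-dichloroundecane.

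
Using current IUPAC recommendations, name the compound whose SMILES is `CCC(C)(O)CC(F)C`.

The longest carbon chain that includes the –OH group has 6 carbons, so the parent hydride is hexane.
The highest-priority functional group is an alcohol (–OH), so the name ends in -ol.
The numbering direction is chosen so that numbering from this end puts the hydroxyl group at C-3 rather than C-4.
That gives the hydroxyl at C-3; a fluoro group at C-5; a methyl group at C-3.
The substituents are ordered alphabetically, ignoring any di-/tri- multipliers.
The name is 5-fluoro-3-methylhexan-3-ol.

5-fluoro-3-methylhexan-3-ol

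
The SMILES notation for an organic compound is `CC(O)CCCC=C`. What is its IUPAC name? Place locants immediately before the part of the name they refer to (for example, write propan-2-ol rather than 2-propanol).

hept-6-en-2-ol

The longest carbon chain that includes the –OH group and the multiple bond has 7 carbons, so the parent hydride is heptane.
The highest-priority functional group is an alcohol (–OH), so the name ends in -ol.
The chain contains a C=C double bond, so the unsaturation ending is -ene.
Number the chain so that numbering from this end puts the hydroxyl group at C-2 rather than C-6.
That gives the hydroxyl at C-2; the double bond between C-6 and C-7.
The name is hept-6-en-2-ol.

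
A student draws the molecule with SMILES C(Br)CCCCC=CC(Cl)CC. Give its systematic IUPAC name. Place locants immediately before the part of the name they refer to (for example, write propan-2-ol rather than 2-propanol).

10-bromo-3-chlorodec-4-ene

The longest carbon chain that includes the multiple bond has 10 carbons, so the parent hydride is decane.
A C=C double bond in the chain gives the infix -ene-.
Choose the numbering such that numbering from this end puts the double bond at C-4 rather than C-6.
With this numbering: the double bond between C-4 and C-5; a bromo group at C-10; a chloro group at C-3.
The substituents are ordered alphabetically, ignoring any di-/tri- multipliers.
Putting it together: 10-bromo-3-chlorodec-4-ene.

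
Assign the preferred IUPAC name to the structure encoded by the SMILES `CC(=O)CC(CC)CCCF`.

The longest carbon chain that includes the carbonyl has 7 carbons, so the parent hydride is heptane.
The principal characteristic group is a ketone (C=O on an internal carbon), named with the suffix -one.
Number the chain so that numbering from this end puts the carbonyl group at C-2 rather than C-6.
That gives the carbonyl at C-2; an ethyl group at C-4; a fluoro group at C-7.
Substituent prefixes are cited in alphabetical order (multiplying prefixes like di-/tri- are ignored for ordering).
The name is 4-ethyl-7-fluoroheptan-2-one.

4-ethyl-7-fluoroheptan-2-one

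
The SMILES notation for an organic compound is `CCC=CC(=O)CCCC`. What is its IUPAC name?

non-3-en-5-one

The longest chain bearing the carbonyl and the multiple bond is 9 carbons long (nonane).
A ketone (C=O on an internal carbon) is the principal characteristic group, giving the suffix -one.
The chain contains a C=C double bond, so the unsaturation ending is -ene.
Number the chain so that numbering from this end puts the double bond at C-3 rather than C-6.
That gives the carbonyl at C-5; the double bond between C-3 and C-4.
Putting it together: non-3-en-5-one.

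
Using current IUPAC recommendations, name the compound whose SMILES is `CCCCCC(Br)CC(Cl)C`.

The longest continuous carbon chain has 9 atoms, so the parent hydride is nonane.
Number the chain so that the substituent locant set {2,4} is lower than {6,8} at the first point of difference.
This places a bromo group at C-4; a chloro group at C-2.
The substituents are ordered alphabetically, ignoring any di-/tri- multipliers.
Putting it together: 4-bromo-2-chlorononane.

4-bromo-2-chlorononane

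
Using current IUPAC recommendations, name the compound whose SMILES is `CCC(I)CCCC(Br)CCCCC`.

7-bromo-3-iodododecane

The longest carbon chain is 12 atoms: the parent is dodecane.
Choose the numbering such that the substituent locant set {3,7} is lower than {6,10} at the first point of difference.
This places a bromo group at C-7; an iodo group at C-3.
Substituent prefixes are cited in alphabetical order (multiplying prefixes like di-/tri- are ignored for ordering).
Assembling the pieces gives 7-bromo-3-iodododecane.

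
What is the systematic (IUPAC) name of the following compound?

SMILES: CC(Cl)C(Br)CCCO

The longest chain bearing the –OH group is 6 carbons long (hexane).
An alcohol (–OH) is the principal characteristic group, giving the suffix -ol.
The numbering direction is chosen so that numbering from this end puts the hydroxyl group at C-1 rather than C-6.
With this numbering: the hydroxyl at C-1; a bromo group at C-4; a chloro group at C-5.
Substituent prefixes are cited in alphabetical order (multiplying prefixes like di-/tri- are ignored for ordering).
Putting it together: 4-bromo-5-chlorohexan-1-ol.

4-bromo-5-chlorohexan-1-ol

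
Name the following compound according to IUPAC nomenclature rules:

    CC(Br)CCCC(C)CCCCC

2-bromo-6-methylundecane

The parent chain contains 11 carbons (undecane).
The numbering direction is chosen so that the substituent locant set {2,6} is lower than {6,10} at the first point of difference.
With this numbering: a bromo group at C-2; a methyl group at C-6.
Prefixes are listed alphabetically: bromo, methyl.
Assembling the pieces gives 2-bromo-6-methylundecane.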